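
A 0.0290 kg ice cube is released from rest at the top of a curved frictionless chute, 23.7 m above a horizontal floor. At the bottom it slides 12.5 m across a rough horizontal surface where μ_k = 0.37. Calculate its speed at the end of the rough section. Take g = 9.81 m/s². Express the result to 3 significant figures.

Energy at the top = energy at the end + work done against friction:
mgh = ½mv² + μ_k m g d
W_f = μ_k mg d = (0.37)(0.0290)(9.81)(12.5) = 1.316 J
½mv² = mgh − W_f = 6.7424 − 1.316 = 5.4266 J
v = √(2 × 5.4266/0.0290) = 19.35 m/s

v = 19.3 m/s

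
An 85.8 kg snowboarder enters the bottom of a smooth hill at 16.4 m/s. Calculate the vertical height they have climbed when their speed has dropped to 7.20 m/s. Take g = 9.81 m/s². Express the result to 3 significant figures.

Conservation of energy: ½mv₁² = ½mv₂² + mgh
h = (v₁² − v₂²)/(2g) = (16.4² − 7.20²)/(2 × 9.81) = 11.07 m

h = 11.1 m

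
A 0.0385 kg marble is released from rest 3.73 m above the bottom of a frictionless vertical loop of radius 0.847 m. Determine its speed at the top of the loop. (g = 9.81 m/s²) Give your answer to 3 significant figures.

Energy conservation: mgh = ½mv_top² + mg(2r)
v_top² = 2g(h − 2r) = 2(9.81)(3.73 − 1.694) = 39.95
v_top = 6.320 m/s

v = 6.32 m/s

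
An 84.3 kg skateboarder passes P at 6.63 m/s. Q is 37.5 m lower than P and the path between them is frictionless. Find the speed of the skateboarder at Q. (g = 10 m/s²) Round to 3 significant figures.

By conservation of mechanical energy, ½mv₀² + mgh = ½mv²
v² = v₀² + 2gh = (6.63)² + 2(10)(37.5) = 793.96
v = √793.96 = 28.18 m/s

v = 28.2 m/s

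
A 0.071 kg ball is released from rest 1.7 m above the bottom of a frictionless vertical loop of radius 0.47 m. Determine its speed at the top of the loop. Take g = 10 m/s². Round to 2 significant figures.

v = 3.9 m/s

Energy conservation: mgh = ½mv_top² + mg(2r)
v_top² = 2g(h − 2r) = 2(10)(1.7 − 0.9400) = 15.20
v_top = 3.899 m/s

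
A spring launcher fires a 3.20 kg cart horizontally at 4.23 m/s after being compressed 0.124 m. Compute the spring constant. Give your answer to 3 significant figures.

Spring PE at full compression equals KE at release: ½kx² = ½mv²
k = mv²/x² = (3.20)(4.23)²/(0.124)² = 3724 N/m

k = 3720 N/m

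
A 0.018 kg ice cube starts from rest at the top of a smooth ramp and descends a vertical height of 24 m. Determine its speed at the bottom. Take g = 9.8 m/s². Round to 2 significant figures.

v = 22 m/s

Energy conservation between the two points: mgh = ½mv²
v = √(2gh) = √(2 × 9.8 × 24) = √470.40 = 21.69 m/s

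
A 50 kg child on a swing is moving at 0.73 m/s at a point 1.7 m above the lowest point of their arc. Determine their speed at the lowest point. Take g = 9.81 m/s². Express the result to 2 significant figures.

v = 5.8 m/s

Mechanical energy is conserved (no friction): ½mv₀² + mgh = ½mv²
v² = v₀² + 2gh = (0.73)² + 2(9.81)(1.7) = 33.887
v = √33.887 = 5.821 m/s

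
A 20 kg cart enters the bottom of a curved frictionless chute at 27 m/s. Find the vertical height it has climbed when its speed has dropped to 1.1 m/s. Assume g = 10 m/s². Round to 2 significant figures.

Energy balance between the two points: ½mv₁² = ½mv₂² + mgh
h = (v₁² − v₂²)/(2g) = (27² − 1.1²)/(2 × 10) = 36.39 m

h = 36 m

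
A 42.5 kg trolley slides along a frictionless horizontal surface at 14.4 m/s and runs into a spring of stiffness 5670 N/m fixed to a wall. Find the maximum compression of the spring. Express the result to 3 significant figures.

x = 1.25 m

Conservation of energy between contact and max compression: ½mv² = ½kx²
x = v√(m/k) = 14.4 × √(42.5/5670) = 1.247 m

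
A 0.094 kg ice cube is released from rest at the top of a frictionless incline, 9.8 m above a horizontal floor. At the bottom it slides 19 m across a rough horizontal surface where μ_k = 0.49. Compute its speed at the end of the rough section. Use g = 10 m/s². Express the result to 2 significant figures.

v = 3.1 m/s

Energy at the top = energy at the end + work done against friction:
mgh = ½mv² + μ_k m g d
W_f = μ_k mg d = (0.49)(0.094)(10)(19) = 8.751 J
½mv² = mgh − W_f = 9.2120 − 8.751 = 0.46060 J
v = √(2 × 0.46060/0.094) = 3.130 m/s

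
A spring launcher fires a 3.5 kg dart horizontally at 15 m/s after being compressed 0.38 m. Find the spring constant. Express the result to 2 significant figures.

k = 5500 N/m

Spring PE at full compression equals KE at release: ½kx² = ½mv²
k = mv²/x² = (3.5)(15)²/(0.38)² = 5454 N/m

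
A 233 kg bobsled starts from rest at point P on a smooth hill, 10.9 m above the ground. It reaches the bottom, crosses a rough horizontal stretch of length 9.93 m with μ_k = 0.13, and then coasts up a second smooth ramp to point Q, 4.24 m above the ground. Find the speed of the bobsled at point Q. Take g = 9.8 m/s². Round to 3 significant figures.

Energy at P: mgh₁ = (233)(9.8)(10.9) = 24889 J
Friction loss: W_f = μ_k mg d = 2948 J
At Q: ½mv² + mgh₂ = mgh₁ − W_f
½mv² = 24889 − 2948 − 9681.6 = 12260 J
v = √(2 × 12260/233) = 10.26 m/s

v = 10.3 m/s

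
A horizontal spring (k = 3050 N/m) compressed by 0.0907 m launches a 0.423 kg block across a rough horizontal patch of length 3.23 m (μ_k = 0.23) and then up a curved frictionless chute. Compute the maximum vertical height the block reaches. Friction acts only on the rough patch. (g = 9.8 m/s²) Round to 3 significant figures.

h = 2.28 m

Spring energy: E₀ = ½kx² = ½(3050)(0.0907)² = 12.545 J
Friction: W_f = μ_k mg d = (0.23)(0.423)(9.8)(3.23) = 3.080 J
Energy at base of ramp: E = 12.545 − 3.080 = 9.4658 J
At max height all remaining energy is PE: mgh = E ⇒ h = E/(mg) = 9.4658/(0.423 × 9.8) = 2.283 m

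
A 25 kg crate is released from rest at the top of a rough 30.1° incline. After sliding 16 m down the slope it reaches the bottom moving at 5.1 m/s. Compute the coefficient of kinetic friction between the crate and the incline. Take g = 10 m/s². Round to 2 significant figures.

μ_k = 0.49

Energy balance down the incline: mg L sinθ − ½mv² = μ_k (mg cosθ) L
mgL sinθ = 2006.0 J; ½mv² = 325.12 J
W_f = 2006.0 − 325.12 = 1681 J
μ_k = W_f/(mg cosθ · L) = 1681/(216.3 × 16) = 0.4857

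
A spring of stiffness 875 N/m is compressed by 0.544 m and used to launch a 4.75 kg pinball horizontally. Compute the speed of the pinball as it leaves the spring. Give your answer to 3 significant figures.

Spring PE converts entirely to kinetic energy: ½kx² = ½mv²
v = x√(k/m) = 0.544 × √(875/4.75) = 7.383 m/s

v = 7.38 m/s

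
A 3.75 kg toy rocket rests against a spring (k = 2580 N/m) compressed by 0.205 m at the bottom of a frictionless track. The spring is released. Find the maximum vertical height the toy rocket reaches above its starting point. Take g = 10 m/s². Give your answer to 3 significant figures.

h = 1.45 m

All spring PE becomes gravitational PE at the highest point: ½kx² = mgh
h = kx²/(2mg) = (2580)(0.205)²/(2 × 3.75 × 10) = 1.446 m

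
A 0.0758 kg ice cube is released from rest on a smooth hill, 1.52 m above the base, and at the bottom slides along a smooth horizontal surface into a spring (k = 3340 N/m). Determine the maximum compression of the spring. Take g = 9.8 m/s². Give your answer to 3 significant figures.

At max compression the cube is momentarily at rest: mgh = ½kx²
x = √(2mgh/k) = √(2 × 0.0758 × 9.8 × 1.52 / 3340) = 0.02600 m

x = 0.0260 m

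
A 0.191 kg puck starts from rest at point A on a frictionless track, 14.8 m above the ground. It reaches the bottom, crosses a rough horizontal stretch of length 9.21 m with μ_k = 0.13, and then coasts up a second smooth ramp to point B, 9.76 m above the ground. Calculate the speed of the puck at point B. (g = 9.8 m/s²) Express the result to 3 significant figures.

v = 8.68 m/s

Energy at A: mgh₁ = (0.191)(9.8)(14.8) = 27.703 J
Friction loss: W_f = μ_k mg d = 2.241 J
At B: ½mv² + mgh₂ = mgh₁ − W_f
½mv² = 27.703 − 2.241 − 18.269 = 7.1928 J
v = √(2 × 7.1928/0.191) = 8.679 m/s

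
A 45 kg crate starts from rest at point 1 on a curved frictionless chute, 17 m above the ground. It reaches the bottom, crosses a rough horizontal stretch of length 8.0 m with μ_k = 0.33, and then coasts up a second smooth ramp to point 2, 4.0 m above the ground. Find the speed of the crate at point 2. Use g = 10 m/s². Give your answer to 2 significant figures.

v = 14 m/s

Energy at 1: mgh₁ = (45)(10)(17) = 7650.0 J
Friction loss: W_f = μ_k mg d = 1188 J
At 2: ½mv² + mgh₂ = mgh₁ − W_f
½mv² = 7650.0 − 1188 − 1800.0 = 4662.0 J
v = √(2 × 4662.0/45) = 14.39 m/s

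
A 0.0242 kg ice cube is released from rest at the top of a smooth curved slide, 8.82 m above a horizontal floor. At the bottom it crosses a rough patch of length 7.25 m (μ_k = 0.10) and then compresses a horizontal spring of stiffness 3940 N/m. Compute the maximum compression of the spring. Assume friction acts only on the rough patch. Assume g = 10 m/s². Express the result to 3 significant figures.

Initial energy: E₁ = mgh = (0.0242)(10)(8.82) = 2.1344 J
Friction removes W_f = μ_k mg d = (0.10)(0.0242)(10)(7.25) = 0.1755 J
Energy reaching the spring: E = 2.1344 − 0.1755 = 1.9590 J
At max compression ½kx² = E ⇒ x = √(2E/k) = √(2 × 1.9590/3940) = 0.03153 m

x = 0.0315 m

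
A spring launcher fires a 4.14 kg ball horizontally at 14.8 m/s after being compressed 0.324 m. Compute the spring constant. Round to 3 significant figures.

Spring PE at full compression equals KE at release: ½kx² = ½mv²
k = mv²/x² = (4.14)(14.8)²/(0.324)² = 8638 N/m

k = 8640 N/m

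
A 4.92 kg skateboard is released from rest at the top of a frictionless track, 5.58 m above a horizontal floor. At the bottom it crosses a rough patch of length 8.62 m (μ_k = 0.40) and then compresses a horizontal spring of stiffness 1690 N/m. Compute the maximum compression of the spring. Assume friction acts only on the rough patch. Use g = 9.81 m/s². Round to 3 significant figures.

x = 0.349 m

Initial energy: E₁ = mgh = (4.92)(9.81)(5.58) = 269.32 J
Friction removes W_f = μ_k mg d = (0.40)(4.92)(9.81)(8.62) = 166.4 J
Energy reaching the spring: E = 269.32 − 166.4 = 102.90 J
At max compression ½kx² = E ⇒ x = √(2E/k) = √(2 × 102.90/1690) = 0.3490 m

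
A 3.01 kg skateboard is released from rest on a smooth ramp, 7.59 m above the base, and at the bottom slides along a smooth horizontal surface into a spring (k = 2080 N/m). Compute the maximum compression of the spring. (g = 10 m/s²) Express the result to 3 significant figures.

x = 0.469 m

Gravitational PE at the top equals spring PE at max compression: mgh = ½kx²
x = √(2mgh/k) = √(2 × 3.01 × 10 × 7.59 / 2080) = 0.4687 m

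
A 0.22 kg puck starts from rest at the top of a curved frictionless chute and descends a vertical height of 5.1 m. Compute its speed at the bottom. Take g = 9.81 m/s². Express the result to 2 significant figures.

v = 10 m/s

Mechanical energy is conserved (no friction): mgh = ½mv²
v = √(2gh) = √(2 × 9.81 × 5.1) = √100.06 = 10.00 m/s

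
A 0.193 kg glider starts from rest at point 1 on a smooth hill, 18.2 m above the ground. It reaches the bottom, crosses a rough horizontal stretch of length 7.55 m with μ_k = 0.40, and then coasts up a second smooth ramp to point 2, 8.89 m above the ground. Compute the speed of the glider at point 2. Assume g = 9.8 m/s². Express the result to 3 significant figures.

Energy at 1: mgh₁ = (0.193)(9.8)(18.2) = 34.423 J
Friction loss: W_f = μ_k mg d = 5.712 J
At 2: ½mv² + mgh₂ = mgh₁ − W_f
½mv² = 34.423 − 5.712 − 16.815 = 11.897 J
v = √(2 × 11.897/0.193) = 11.10 m/s

v = 11.1 m/s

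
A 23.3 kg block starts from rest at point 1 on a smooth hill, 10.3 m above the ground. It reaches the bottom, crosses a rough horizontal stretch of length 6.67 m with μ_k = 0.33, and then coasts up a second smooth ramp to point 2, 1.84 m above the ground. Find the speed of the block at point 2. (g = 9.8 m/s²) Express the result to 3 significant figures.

v = 11.1 m/s

Energy at 1: mgh₁ = (23.3)(9.8)(10.3) = 2351.9 J
Friction loss: W_f = μ_k mg d = 502.6 J
At 2: ½mv² + mgh₂ = mgh₁ − W_f
½mv² = 2351.9 − 502.6 − 420.15 = 1429.2 J
v = √(2 × 1429.2/23.3) = 11.08 m/s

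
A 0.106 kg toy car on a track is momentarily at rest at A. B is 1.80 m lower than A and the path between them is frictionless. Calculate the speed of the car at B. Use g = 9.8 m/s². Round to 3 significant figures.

v = 5.94 m/s

Mechanical energy is conserved (no friction): mgh = ½mv²
The mass cancels from both sides.
v = √(2gh) = √(2 × 9.8 × 1.80) = √35.280 = 5.940 m/s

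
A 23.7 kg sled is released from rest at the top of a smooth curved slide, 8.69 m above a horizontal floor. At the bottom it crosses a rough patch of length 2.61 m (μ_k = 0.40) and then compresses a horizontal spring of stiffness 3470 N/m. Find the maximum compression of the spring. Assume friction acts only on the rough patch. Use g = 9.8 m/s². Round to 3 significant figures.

Initial energy: E₁ = mgh = (23.7)(9.8)(8.69) = 2018.3 J
Friction removes W_f = μ_k mg d = (0.40)(23.7)(9.8)(2.61) = 242.5 J
Energy reaching the spring: E = 2018.3 − 242.5 = 1775.9 J
At max compression ½kx² = E ⇒ x = √(2E/k) = √(2 × 1775.9/3470) = 1.012 m

x = 1.01 m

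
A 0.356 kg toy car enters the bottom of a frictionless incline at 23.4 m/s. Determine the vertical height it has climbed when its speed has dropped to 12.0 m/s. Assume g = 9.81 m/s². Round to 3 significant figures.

Conservation of energy: ½mv₁² = ½mv₂² + mgh
h = (v₁² − v₂²)/(2g) = (23.4² − 12.0²)/(2 × 9.81) = 20.57 m

h = 20.6 m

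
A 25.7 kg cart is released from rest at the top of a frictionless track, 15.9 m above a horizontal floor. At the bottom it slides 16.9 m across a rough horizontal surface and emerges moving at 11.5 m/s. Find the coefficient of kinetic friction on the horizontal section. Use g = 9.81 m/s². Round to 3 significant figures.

μ_k = 0.542

Applying the work–energy principle:
mgh = ½mv² + μ_k m g d
mgh = 4008.7 J; ½mv² = 1699.4 J
W_f = 4008.7 − 1699.4 = 2309 J
μ_k = W_f/(mg·d) = 2309/(252.1 × 16.9) = 0.5420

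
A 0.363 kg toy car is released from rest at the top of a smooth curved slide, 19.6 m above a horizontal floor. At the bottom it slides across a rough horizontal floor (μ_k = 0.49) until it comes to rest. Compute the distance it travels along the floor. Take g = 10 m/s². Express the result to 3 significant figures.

d = 40.0 m

Applying the work–energy principle:
At rest all PE has been dissipated by friction: mgh = μ_k m g d
d = h/μ_k = 19.6/0.49 = 40.00 m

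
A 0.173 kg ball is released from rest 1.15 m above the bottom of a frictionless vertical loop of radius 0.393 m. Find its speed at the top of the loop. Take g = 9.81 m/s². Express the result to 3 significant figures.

Energy conservation: mgh = ½mv_top² + mg(2r)
v_top² = 2g(h − 2r) = 2(9.81)(1.15 − 0.7860) = 7.142
v_top = 2.672 m/s

v = 2.67 m/s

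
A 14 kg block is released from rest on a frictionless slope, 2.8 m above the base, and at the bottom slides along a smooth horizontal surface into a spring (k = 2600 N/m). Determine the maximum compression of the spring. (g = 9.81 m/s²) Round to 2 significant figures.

Gravitational PE at the top equals spring PE at max compression: mgh = ½kx²
x = √(2mgh/k) = √(2 × 14 × 9.81 × 2.8 / 2600) = 0.5439 m

x = 0.54 m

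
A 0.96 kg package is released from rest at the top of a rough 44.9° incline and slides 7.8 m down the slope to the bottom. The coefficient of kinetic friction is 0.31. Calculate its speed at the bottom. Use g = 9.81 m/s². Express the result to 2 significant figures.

Work–energy: mg(L sinθ) − μ_k(mg cosθ)L = ½mv²
mgh = mgL sinθ = (0.96)(9.81)(7.8)sin44.9° = 51.851 J
W_f = μ_k mg cosθ · L = (0.31)(0.96)(9.81)cos44.9°·7.8 = 16.13 J
½mv² = 51.851 − 16.13 = 35.721 J
v = √(2 × 35.721/0.96) = 8.627 m/s

v = 8.6 m/s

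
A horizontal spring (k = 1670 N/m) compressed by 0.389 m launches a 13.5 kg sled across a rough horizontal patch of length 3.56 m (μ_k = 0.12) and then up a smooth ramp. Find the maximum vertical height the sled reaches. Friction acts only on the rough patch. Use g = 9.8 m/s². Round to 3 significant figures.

Spring energy: E₀ = ½kx² = ½(1670)(0.389)² = 126.35 J
Friction: W_f = μ_k mg d = (0.12)(13.5)(9.8)(3.56) = 56.52 J
Energy at base of ramp: E = 126.35 − 56.52 = 69.834 J
At max height all remaining energy is PE: mgh = E ⇒ h = E/(mg) = 69.834/(13.5 × 9.8) = 0.5278 m

h = 0.528 m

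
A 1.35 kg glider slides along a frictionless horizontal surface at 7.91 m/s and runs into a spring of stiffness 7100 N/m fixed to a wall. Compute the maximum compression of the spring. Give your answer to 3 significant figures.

Conservation of energy between contact and max compression: ½mv² = ½kx²
x = v√(m/k) = 7.91 × √(1.35/7100) = 0.1091 m

x = 0.109 m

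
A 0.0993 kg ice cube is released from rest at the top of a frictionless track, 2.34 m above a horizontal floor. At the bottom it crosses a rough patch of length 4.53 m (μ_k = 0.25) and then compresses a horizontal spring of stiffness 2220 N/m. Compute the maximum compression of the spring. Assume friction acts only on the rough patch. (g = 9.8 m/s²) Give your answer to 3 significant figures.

x = 0.0325 m

Initial energy: E₁ = mgh = (0.0993)(9.8)(2.34) = 2.2771 J
Friction removes W_f = μ_k mg d = (0.25)(0.0993)(9.8)(4.53) = 1.102 J
Energy reaching the spring: E = 2.2771 − 1.102 = 1.1751 J
At max compression ½kx² = E ⇒ x = √(2E/k) = √(2 × 1.1751/2220) = 0.03254 m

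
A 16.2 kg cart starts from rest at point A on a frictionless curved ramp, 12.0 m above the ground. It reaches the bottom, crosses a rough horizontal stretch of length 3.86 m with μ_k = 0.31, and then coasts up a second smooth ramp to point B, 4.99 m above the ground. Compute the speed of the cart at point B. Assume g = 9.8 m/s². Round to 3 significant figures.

Energy at A: mgh₁ = (16.2)(9.8)(12.0) = 1905.1 J
Friction loss: W_f = μ_k mg d = 190.0 J
At B: ½mv² + mgh₂ = mgh₁ − W_f
½mv² = 1905.1 − 190.0 − 792.21 = 922.94 J
v = √(2 × 922.94/16.2) = 10.67 m/s

v = 10.7 m/s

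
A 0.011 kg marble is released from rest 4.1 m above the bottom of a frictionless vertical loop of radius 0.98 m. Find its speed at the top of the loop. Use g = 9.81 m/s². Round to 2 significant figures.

v = 6.5 m/s

Energy conservation: mgh = ½mv_top² + mg(2r)
v_top² = 2g(h − 2r) = 2(9.81)(4.1 − 1.960) = 41.99
v_top = 6.480 m/s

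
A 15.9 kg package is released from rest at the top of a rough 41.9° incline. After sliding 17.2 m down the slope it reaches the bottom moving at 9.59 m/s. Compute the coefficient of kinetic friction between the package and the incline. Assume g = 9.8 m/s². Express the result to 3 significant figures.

mgh = ½mv² + μ_k (mg cosθ) L, with h = L sinθ
mgL sinθ = 1789.9 J; ½mv² = 731.15 J
W_f = 1789.9 − 731.15 = 1059 J
μ_k = W_f/(mg cosθ · L) = 1059/(116.0 × 17.2) = 0.5307

μ_k = 0.531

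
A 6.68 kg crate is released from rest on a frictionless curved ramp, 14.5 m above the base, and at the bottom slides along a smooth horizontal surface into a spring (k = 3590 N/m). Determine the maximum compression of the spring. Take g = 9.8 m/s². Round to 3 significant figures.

At max compression the crate is momentarily at rest: mgh = ½kx²
x = √(2mgh/k) = √(2 × 6.68 × 9.8 × 14.5 / 3590) = 0.7272 m

x = 0.727 m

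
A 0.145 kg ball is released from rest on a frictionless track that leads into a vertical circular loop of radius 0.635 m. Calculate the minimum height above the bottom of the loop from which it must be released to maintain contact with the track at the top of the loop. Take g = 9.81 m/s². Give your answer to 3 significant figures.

At the top, for minimum speed gravity alone supplies the centripetal force: mg = mv_top²/r ⇒ v_top² = gr = 6.229 m²/s²
Energy conservation from release height h to the top (height 2r): mgh = ½mv_top² + mg(2r)
h = v_top²/(2g) + 2r = r/2 + 2r = 5r/2 = 1.587 m

h = 1.59 m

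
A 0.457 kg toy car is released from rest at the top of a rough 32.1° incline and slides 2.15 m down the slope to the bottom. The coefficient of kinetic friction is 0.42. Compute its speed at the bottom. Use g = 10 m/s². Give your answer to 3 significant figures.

Taking the bottom as reference, mgh = ½mv² + μ_k N L with h = L sinθ, N = mg cosθ:
mgh = mgL sinθ = (0.457)(10)(2.15)sin32.1° = 5.2213 J
W_f = μ_k mg cosθ · L = (0.42)(0.457)(10)cos32.1°·2.15 = 3.496 J
½mv² = 5.2213 − 3.496 = 1.7254 J
v = √(2 × 1.7254/0.457) = 2.748 m/s

v = 2.75 m/s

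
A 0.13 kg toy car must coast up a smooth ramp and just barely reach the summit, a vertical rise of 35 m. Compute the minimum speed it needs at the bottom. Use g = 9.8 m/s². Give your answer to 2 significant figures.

v = 26 m/s

At the top it is momentarily at rest, so all KE converts to PE: ½mv² = mgh
v = √(2gh) = √(2 × 9.8 × 35) = 26.19 m/s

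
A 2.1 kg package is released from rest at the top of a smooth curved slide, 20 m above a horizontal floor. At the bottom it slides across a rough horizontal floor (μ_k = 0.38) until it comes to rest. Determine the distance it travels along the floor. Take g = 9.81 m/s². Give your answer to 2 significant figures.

Energy at the top = energy at the end + work done against friction:
At rest all PE has been dissipated by friction: mgh = μ_k m g d
d = h/μ_k = 20/0.38 = 52.63 m

d = 53 m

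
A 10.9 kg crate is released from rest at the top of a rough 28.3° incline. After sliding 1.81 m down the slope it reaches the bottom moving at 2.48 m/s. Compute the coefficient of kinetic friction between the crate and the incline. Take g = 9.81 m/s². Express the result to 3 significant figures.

Energy balance down the incline: mg L sinθ − ½mv² = μ_k (mg cosθ) L
mgL sinθ = 91.756 J; ½mv² = 33.520 J
W_f = 91.756 − 33.520 = 58.24 J
μ_k = W_f/(mg cosθ · L) = 58.24/(94.15 × 1.81) = 0.3417

μ_k = 0.342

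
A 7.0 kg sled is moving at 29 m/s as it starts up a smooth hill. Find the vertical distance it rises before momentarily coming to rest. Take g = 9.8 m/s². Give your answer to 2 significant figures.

By energy conservation, ½mv² = mgh
h = v²/(2g) = 29²/(2 × 9.8) = 42.91 m

h = 43 m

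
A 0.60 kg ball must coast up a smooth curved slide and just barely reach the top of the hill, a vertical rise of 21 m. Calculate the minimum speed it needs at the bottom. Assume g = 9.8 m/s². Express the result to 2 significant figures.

v = 20 m/s

At the top it is momentarily at rest, so all KE converts to PE: ½mv² = mgh
v = √(2gh) = √(2 × 9.8 × 21) = 20.29 m/s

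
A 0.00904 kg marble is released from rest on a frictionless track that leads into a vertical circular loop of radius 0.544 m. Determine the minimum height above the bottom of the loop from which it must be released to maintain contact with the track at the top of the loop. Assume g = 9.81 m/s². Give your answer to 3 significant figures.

At the top, for minimum speed gravity alone supplies the centripetal force: mg = mv_top²/r ⇒ v_top² = gr = 5.337 m²/s²
Energy conservation from release height h to the top (height 2r): mgh = ½mv_top² + mg(2r)
h = v_top²/(2g) + 2r = r/2 + 2r = 5r/2 = 1.360 m

h = 1.36 m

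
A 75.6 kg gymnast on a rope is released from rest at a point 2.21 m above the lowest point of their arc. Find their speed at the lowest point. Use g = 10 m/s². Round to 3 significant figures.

v = 6.65 m/s

Equating total energy at the two states: mgh = ½mv²
The mass cancels from both sides.
v = √(2gh) = √(2 × 10 × 2.21) = √44.200 = 6.648 m/s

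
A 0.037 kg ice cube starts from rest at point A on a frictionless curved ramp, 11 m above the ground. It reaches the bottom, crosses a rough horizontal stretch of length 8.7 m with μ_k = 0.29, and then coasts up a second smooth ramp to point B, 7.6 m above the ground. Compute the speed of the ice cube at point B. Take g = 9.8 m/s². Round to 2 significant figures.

v = 4.1 m/s

Energy at A: mgh₁ = (0.037)(9.8)(11) = 3.9886 J
Friction loss: W_f = μ_k mg d = 0.9148 J
At B: ½mv² + mgh₂ = mgh₁ − W_f
½mv² = 3.9886 − 0.9148 − 2.7558 = 0.31800 J
v = √(2 × 0.31800/0.037) = 4.146 m/s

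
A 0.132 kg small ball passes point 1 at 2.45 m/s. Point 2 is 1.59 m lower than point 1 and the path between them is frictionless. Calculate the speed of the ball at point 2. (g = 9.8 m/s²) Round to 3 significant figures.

Energy conservation between the two points: ½mv₀² + mgh = ½mv²
v² = v₀² + 2gh = (2.45)² + 2(9.8)(1.59) = 37.167
v = √37.167 = 6.096 m/s

v = 6.10 m/s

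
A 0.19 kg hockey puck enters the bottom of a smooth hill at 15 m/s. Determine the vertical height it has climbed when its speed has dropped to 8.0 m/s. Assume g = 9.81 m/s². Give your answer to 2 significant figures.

h = 8.2 m

Energy balance between the two points: ½mv₁² = ½mv₂² + mgh
h = (v₁² − v₂²)/(2g) = (15² − 8.0²)/(2 × 9.81) = 8.206 m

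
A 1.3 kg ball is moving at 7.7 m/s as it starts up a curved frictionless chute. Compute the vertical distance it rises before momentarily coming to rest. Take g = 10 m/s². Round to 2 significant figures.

By energy conservation, ½mv² = mgh
h = v²/(2g) = 7.7²/(2 × 10) = 2.965 m

h = 3.0 m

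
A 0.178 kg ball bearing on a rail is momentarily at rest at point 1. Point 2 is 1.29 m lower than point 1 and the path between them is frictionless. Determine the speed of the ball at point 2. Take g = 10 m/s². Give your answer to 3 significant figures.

Equating total energy at the two states: mgh = ½mv²
v = √(2gh) = √(2 × 10 × 1.29) = √25.800 = 5.079 m/s

v = 5.08 m/s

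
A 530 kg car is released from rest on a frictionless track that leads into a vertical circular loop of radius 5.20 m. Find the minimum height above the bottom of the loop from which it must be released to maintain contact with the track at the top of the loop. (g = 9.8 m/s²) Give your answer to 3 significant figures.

h = 13.0 m

At the top, for minimum speed gravity alone supplies the centripetal force: mg = mv_top²/r ⇒ v_top² = gr = 50.96 m²/s²
Energy conservation from release height h to the top (height 2r): mgh = ½mv_top² + mg(2r)
h = v_top²/(2g) + 2r = r/2 + 2r = 5r/2 = 13.00 m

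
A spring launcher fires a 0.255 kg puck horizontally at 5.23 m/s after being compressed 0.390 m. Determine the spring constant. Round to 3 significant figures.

k = 45.9 N/m

Energy stored in the spring equals the launch KE: ½kx² = ½mv²
k = mv²/x² = (0.255)(5.23)²/(0.390)² = 45.86 N/m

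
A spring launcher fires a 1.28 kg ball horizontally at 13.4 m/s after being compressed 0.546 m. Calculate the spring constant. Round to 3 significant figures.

k = 771 N/m

Energy stored in the spring equals the launch KE: ½kx² = ½mv²
k = mv²/x² = (1.28)(13.4)²/(0.546)² = 771.0 N/m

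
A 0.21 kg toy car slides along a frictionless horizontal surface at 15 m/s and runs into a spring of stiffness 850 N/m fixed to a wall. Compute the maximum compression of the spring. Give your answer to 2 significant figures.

x = 0.24 m

Conservation of energy between contact and max compression: ½mv² = ½kx²
x = v√(m/k) = 15 × √(0.21/850) = 0.2358 m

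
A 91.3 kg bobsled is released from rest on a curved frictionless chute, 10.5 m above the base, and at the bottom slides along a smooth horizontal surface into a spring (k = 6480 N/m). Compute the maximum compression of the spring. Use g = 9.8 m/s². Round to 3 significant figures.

Gravitational PE at the top equals spring PE at max compression: mgh = ½kx²
x = √(2mgh/k) = √(2 × 91.3 × 9.8 × 10.5 / 6480) = 1.703 m

x = 1.70 m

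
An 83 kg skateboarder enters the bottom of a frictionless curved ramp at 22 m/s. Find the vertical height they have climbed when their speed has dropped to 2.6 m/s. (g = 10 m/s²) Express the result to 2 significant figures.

Conservation of energy: ½mv₁² = ½mv₂² + mgh
h = (v₁² − v₂²)/(2g) = (22² − 2.6²)/(2 × 10) = 23.86 m

h = 24 m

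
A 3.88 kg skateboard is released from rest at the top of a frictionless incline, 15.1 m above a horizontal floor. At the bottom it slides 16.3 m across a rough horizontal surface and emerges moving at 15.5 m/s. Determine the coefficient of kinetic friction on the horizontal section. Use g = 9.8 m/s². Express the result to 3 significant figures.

μ_k = 0.174

Energy at the top = energy at the end + work done against friction:
mgh = ½mv² + μ_k m g d
mgh = 574.16 J; ½mv² = 466.08 J
W_f = 574.16 − 466.08 = 108.1 J
μ_k = W_f/(mg·d) = 108.1/(38.02 × 16.3) = 0.1744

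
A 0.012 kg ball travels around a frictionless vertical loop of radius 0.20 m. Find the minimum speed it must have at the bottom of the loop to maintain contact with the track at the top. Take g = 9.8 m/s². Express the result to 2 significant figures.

v = 3.1 m/s

At the top: mg = mv_top²/r ⇒ v_top² = gr = 1.960 m²/s²
Energy from bottom to top (height 2r): ½mv_bot² = ½mv_top² + mg(2r)
v_bot² = gr + 4gr = 5gr = 9.800
v_bot = √(5gr) = 3.130 m/s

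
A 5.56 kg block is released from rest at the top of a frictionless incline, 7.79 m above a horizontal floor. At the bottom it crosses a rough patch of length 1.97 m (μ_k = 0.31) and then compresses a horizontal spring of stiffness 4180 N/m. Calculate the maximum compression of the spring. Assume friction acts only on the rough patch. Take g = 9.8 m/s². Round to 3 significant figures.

x = 0.433 m

Initial energy: E₁ = mgh = (5.56)(9.8)(7.79) = 424.46 J
Friction removes W_f = μ_k mg d = (0.31)(5.56)(9.8)(1.97) = 33.28 J
Energy reaching the spring: E = 424.46 − 33.28 = 391.19 J
At max compression ½kx² = E ⇒ x = √(2E/k) = √(2 × 391.19/4180) = 0.4326 m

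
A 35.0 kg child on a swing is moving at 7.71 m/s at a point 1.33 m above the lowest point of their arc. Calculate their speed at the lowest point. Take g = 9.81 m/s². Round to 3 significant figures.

Energy conservation between the two points: ½mv₀² + mgh = ½mv²
v² = v₀² + 2gh = (7.71)² + 2(9.81)(1.33) = 85.539
v = √85.539 = 9.249 m/s

v = 9.25 m/s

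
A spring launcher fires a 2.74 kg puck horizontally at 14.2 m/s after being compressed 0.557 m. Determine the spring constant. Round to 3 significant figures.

k = 1780 N/m

Spring PE at full compression equals KE at release: ½kx² = ½mv²
k = mv²/x² = (2.74)(14.2)²/(0.557)² = 1781 N/m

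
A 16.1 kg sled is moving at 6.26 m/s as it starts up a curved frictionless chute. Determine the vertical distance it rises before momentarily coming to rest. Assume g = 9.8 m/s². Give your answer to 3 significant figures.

Setting KE at the bottom equal to PE gained: ½mv² = mgh
h = v²/(2g) = 6.26²/(2 × 9.8) = 1.999 m

h = 2.00 m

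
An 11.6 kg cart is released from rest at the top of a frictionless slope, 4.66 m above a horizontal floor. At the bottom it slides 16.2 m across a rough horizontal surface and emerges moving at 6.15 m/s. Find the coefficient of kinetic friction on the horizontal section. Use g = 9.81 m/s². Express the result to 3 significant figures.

μ_k = 0.169

Energy bookkeeping (friction removes W_f = μ_k N d):
mgh = ½mv² + μ_k m g d
mgh = 530.29 J; ½mv² = 219.37 J
W_f = 530.29 − 219.37 = 310.9 J
μ_k = W_f/(mg·d) = 310.9/(113.8 × 16.2) = 0.1687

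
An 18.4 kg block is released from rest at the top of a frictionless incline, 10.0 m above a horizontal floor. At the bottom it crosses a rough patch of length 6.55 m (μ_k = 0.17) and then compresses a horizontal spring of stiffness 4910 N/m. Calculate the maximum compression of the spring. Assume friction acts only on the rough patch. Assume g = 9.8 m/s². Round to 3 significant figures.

x = 0.808 m

Initial energy: E₁ = mgh = (18.4)(9.8)(10.0) = 1803.2 J
Friction removes W_f = μ_k mg d = (0.17)(18.4)(9.8)(6.55) = 200.8 J
Energy reaching the spring: E = 1803.2 − 200.8 = 1602.4 J
At max compression ½kx² = E ⇒ x = √(2E/k) = √(2 × 1602.4/4910) = 0.8079 m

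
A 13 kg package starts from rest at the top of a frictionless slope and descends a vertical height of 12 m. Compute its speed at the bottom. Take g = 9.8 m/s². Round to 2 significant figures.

By conservation of mechanical energy, mgh = ½mv²
v = √(2gh) = √(2 × 9.8 × 12) = √235.20 = 15.34 m/s

v = 15 m/s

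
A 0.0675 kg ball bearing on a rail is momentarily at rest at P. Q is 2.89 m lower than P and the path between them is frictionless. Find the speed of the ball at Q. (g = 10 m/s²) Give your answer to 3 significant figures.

v = 7.60 m/s

Energy conservation between the two points: mgh = ½mv²
The mass cancels from both sides.
v = √(2gh) = √(2 × 10 × 2.89) = √57.800 = 7.603 m/s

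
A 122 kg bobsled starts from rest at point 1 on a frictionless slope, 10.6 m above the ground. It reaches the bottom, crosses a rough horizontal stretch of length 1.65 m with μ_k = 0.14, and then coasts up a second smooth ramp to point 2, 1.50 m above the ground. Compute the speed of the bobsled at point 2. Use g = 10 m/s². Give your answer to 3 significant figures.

Energy at 1: mgh₁ = (122)(10)(10.6) = 12932 J
Friction loss: W_f = μ_k mg d = 281.8 J
At 2: ½mv² + mgh₂ = mgh₁ − W_f
½mv² = 12932 − 281.8 − 1830.0 = 10820 J
v = √(2 × 10820/122) = 13.32 m/s

v = 13.3 m/s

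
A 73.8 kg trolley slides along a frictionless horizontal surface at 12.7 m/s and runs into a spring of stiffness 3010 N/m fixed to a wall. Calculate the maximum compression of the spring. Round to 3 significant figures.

All KE is stored as spring PE at maximum compression: ½mv² = ½kx²
x = v√(m/k) = 12.7 × √(73.8/3010) = 1.989 m

x = 1.99 m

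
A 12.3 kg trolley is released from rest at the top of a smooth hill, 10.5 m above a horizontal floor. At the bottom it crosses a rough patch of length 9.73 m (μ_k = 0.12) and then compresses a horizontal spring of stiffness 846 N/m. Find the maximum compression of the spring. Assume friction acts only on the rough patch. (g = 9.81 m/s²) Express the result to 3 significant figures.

Initial energy: E₁ = mgh = (12.3)(9.81)(10.5) = 1267.0 J
Friction removes W_f = μ_k mg d = (0.12)(12.3)(9.81)(9.73) = 140.9 J
Energy reaching the spring: E = 1267.0 − 140.9 = 1126.1 J
At max compression ½kx² = E ⇒ x = √(2E/k) = √(2 × 1126.1/846) = 1.632 m

x = 1.63 m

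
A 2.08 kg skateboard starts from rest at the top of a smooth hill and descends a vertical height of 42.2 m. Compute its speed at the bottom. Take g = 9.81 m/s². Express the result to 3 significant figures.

Energy conservation between the two points: mgh = ½mv²
v = √(2gh) = √(2 × 9.81 × 42.2) = √827.96 = 28.77 m/s

v = 28.8 m/s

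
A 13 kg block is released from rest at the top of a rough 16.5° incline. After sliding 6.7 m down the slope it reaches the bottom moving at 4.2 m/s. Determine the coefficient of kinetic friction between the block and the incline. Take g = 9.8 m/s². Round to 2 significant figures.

mgh = ½mv² + μ_k (mg cosθ) L, with h = L sinθ
mgL sinθ = 242.43 J; ½mv² = 114.66 J
W_f = 242.43 − 114.66 = 127.8 J
μ_k = W_f/(mg cosθ · L) = 127.8/(122.2 × 6.7) = 0.1561

μ_k = 0.16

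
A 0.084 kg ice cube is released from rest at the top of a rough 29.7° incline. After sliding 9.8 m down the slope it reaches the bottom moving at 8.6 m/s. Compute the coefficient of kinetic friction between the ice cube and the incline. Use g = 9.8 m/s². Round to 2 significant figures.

The energy dissipated by friction is the PE lost minus the KE gained:
mgL sinθ = 3.9970 J; ½mv² = 3.1063 J
W_f = 3.9970 − 3.1063 = 0.8907 J
μ_k = W_f/(mg cosθ · L) = 0.8907/(0.7151 × 9.8) = 0.1271

μ_k = 0.13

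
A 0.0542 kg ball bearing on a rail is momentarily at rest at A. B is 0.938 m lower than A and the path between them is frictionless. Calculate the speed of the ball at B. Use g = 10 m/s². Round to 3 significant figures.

Energy conservation between the two points: mgh = ½mv²
v = √(2gh) = √(2 × 10 × 0.938) = √18.760 = 4.331 m/s

v = 4.33 m/s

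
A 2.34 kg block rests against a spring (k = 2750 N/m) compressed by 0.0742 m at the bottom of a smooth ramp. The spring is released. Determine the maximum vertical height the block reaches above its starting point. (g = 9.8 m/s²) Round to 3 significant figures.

h = 0.330 m

At maximum height the block is at rest, so ½kx² = mgh
h = kx²/(2mg) = (2750)(0.0742)²/(2 × 2.34 × 9.8) = 0.3301 m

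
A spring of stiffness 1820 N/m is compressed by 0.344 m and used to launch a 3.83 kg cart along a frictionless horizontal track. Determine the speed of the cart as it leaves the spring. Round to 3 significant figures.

Conservation of energy: ½kx² = ½mv²
v = x√(k/m) = 0.344 × √(1820/3.83) = 7.499 m/s

v = 7.50 m/s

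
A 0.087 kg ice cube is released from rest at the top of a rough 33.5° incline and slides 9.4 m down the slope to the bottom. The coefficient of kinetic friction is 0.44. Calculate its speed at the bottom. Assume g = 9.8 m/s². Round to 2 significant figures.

v = 5.8 m/s

Work–energy: mg(L sinθ) − μ_k(mg cosθ)L = ½mv²
mgh = mgL sinθ = (0.087)(9.8)(9.4)sin33.5° = 4.4235 J
W_f = μ_k mg cosθ · L = (0.44)(0.087)(9.8)cos33.5°·9.4 = 2.941 J
½mv² = 4.4235 − 2.941 = 1.4829 J
v = √(2 × 1.4829/0.087) = 5.839 m/s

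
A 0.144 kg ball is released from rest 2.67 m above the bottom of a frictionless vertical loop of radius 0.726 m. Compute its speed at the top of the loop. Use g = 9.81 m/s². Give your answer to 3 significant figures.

Energy conservation: mgh = ½mv_top² + mg(2r)
v_top² = 2g(h − 2r) = 2(9.81)(2.67 − 1.452) = 23.90
v_top = 4.888 m/s

v = 4.89 m/s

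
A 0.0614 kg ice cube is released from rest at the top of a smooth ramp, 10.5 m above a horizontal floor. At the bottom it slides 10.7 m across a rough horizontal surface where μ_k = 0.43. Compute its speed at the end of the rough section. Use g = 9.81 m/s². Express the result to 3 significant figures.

Energy at the top = energy at the end + work done against friction:
mgh = ½mv² + μ_k m g d
W_f = μ_k mg d = (0.43)(0.0614)(9.81)(10.7) = 2.771 J
½mv² = mgh − W_f = 6.3245 − 2.771 = 3.5532 J
v = √(2 × 3.5532/0.0614) = 10.76 m/s

v = 10.8 m/s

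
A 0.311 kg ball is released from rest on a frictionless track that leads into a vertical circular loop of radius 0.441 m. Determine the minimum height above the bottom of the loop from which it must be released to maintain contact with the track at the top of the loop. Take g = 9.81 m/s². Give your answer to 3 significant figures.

At the top, for minimum speed gravity alone supplies the centripetal force: mg = mv_top²/r ⇒ v_top² = gr = 4.326 m²/s²
Energy conservation from release height h to the top (height 2r): mgh = ½mv_top² + mg(2r)
h = v_top²/(2g) + 2r = r/2 + 2r = 5r/2 = 1.103 m

h = 1.10 m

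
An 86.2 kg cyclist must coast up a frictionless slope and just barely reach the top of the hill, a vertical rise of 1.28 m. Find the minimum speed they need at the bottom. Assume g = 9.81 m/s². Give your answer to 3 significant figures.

At the top they are momentarily at rest, so all KE converts to PE: ½mv² = mgh
v = √(2gh) = √(2 × 9.81 × 1.28) = 5.011 m/s

v = 5.01 m/s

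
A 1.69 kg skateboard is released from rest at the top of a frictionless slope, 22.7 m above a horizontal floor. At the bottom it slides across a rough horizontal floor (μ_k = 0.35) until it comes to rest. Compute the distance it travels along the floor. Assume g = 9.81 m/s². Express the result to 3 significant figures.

d = 64.9 m

Energy bookkeeping (friction removes W_f = μ_k N d):
At rest all PE has been dissipated by friction: mgh = μ_k m g d
d = h/μ_k = 22.7/0.35 = 64.86 m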